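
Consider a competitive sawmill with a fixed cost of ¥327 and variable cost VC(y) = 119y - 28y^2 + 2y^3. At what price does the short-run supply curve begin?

¥21 per unit

Short-run supply begins at min AVC. From VC = 119y - 28y^2 + 2y^3, AVC = 119 - 28y + 2y^2.
dAVC/dy = -28 + 4y = 0 gives y = 7. min AVC = 119 - 28·7 + 2·7^2 = 21.
So the shutdown price is ¥21.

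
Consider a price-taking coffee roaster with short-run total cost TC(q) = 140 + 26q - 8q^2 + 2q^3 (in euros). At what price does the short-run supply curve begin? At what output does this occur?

€18 per unit, at q = 2

Short-run supply begins at min AVC. From VC = 26q - 8q^2 + 2q^3, AVC = 26 - 8q + 2q^2.
dAVC/dq = -8 + 4q = 0 gives q = 2. min AVC = 26 - 8·2 + 2·2^2 = 18.
For P < €18 the firm produces nothing.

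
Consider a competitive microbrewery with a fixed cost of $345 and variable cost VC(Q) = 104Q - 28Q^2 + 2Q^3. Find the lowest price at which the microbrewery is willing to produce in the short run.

The firm shuts down when price falls below the minimum of average variable cost. AVC = VC/Q = 104 - 28Q + 2Q^2.
dAVC/dQ = -28 + 4Q = 0 gives Q = 7. min AVC = 104 - 28·7 + 2·7^2 = 6.
The firm shuts down for any P below $6.

$6 per unit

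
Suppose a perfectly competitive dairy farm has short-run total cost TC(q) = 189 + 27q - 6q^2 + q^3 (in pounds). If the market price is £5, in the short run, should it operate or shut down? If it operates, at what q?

From TC, MC = TC'(q) = 27 - 12q + 3q^2 and AVC = VC/q = 27 - 6q + q^2.
AVC is minimized where dAVC/dq = -6 + 2q = 0, at q = 3; min AVC = 27 - 6·3 + 3^2 = £18.
P = £5 lies below min AVC = £18; no output level covers variable cost.
The firm minimizes its loss by shutting down and losing only its fixed cost of £189.

Shut down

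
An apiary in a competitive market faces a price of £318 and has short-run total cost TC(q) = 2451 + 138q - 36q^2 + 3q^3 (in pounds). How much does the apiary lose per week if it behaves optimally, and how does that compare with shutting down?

Profit = -£51 at q = 10

AVC = 138 - 36q + 3q^2; min AVC = £30 at q = 6. Since P = £318 ≥ min AVC, the firm produces.
With MC = 138 - 72q + 9q^2, P = MC on the upward-sloping part at q* = 10.
TR = 318·10 = 3180. TC = 2451 + 780 = 3231. Profit = 3180 − 3231 = -£51.
That loss of £51 beats the £2451 the firm would lose by shutting down; producing recovers £2400 of fixed cost.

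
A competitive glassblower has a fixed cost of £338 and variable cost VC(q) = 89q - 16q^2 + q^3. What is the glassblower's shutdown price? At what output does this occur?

£25 per unit, at q = 8

The firm shuts down when price falls below the minimum of average variable cost. AVC = VC/q = 89 - 16q + q^2.
dAVC/dq = -16 + 2q = 0 gives q = 8. min AVC = 89 - 16·8 + 8^2 = 25.
For P < £25 the firm produces nothing.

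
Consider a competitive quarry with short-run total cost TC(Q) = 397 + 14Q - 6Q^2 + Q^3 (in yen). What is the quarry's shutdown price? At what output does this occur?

¥5 per unit, at Q = 3

Short-run supply begins at min AVC. From VC = 14Q - 6Q^2 + Q^3, AVC = 14 - 6Q + Q^2.
dAVC/dQ = -6 + 2Q = 0 gives Q = 3. min AVC = 14 - 6·3 + 3^2 = 5.
So the shutdown price is ¥5.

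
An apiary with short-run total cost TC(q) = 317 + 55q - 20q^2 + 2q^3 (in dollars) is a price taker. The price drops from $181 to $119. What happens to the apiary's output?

MC = 55 - 40q + 6q^2; the shutdown threshold is min AVC = $5 (at q = 5).
With P = $181 above the shutdown price, P = MC gives q = 9.
At P = $119 ≥ min AVC, set P = MC: q = 8. The firm stays open but cuts output.

Output falls from 9 to 8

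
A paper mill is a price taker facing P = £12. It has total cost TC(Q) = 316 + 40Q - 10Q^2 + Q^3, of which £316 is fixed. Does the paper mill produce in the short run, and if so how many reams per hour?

Shut down

Variable cost is VC = 40Q - 10Q^2 + Q^3, so AVC = VC/Q = 40 - 10Q + Q^2 and MC = dTC/dQ = 40 - 20Q + 3Q^2.
AVC hits its minimum where MC = AVC, at Q = 5, giving min AVC = 40 - 10·5 + 5^2 = £15.
Since P = £12 < min AVC = £15, price fails to cover variable cost at any output.
Shutting down limits the loss to fixed cost, £316.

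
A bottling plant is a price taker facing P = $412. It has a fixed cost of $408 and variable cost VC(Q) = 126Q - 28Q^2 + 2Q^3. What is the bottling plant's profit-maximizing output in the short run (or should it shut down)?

Produce at Q = 13

Strip out fixed cost: VC = 126Q - 28Q^2 + 2Q^3. Then AVC = 126 - 28Q + 2Q^2 and MC = 126 - 56Q + 6Q^2.
AVC is minimized where dAVC/dQ = -28 + 4Q = 0, at Q = 7; min AVC = 126 - 28·7 + 2·7^2 = $28.
Because $412 ≥ $28, revenue can cover variable cost; the firm operates.
P = MC gives -286 - 56Q + 6Q^2 = 0, with roots -11/3 and 13. Take the larger (rising MC): Q* = 13.
Check: AVC at Q = 13 is $100 ≤ P, so revenue covers variable cost.
Profit = P·Q − TC = 412·13 − 1708 = $3648.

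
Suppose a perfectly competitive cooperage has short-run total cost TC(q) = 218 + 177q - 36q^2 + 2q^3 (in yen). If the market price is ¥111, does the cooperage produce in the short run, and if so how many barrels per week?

Produce at q = 11

Variable cost is VC = 177q - 36q^2 + 2q^3, so AVC = VC/q = 177 - 36q + 2q^2 and MC = dTC/dq = 177 - 72q + 6q^2.
AVC is minimized where dAVC/dq = -36 + 4q = 0, at q = 9; min AVC = 177 - 36·9 + 2·9^2 = ¥15.
P = ¥111 exceeds min AVC = ¥15, so the firm stays open.
Solving P = MC: 66 - 72q + 6q^2 = 0 ⇒ q = 1 or 11. On the upward-sloping branch, q* = 11.
Check: AVC at q = 11 is ¥23 ≤ P, so revenue covers variable cost.
Profit = P·q − TC = 111·11 − 471 = ¥750.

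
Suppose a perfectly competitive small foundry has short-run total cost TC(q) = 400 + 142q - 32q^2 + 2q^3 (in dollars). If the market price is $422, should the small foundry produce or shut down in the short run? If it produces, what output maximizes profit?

From TC, MC = TC'(q) = 142 - 64q + 6q^2 and AVC = VC/q = 142 - 32q + 2q^2.
AVC hits its minimum where MC = AVC, at q = 8, giving min AVC = 142 - 32·8 + 2·8^2 = $14.
P = $422 exceeds min AVC = $14, so the firm stays open.
Solving P = MC: -280 - 64q + 6q^2 = 0 ⇒ q = -10/3 or 14. On the upward-sloping branch, q* = 14.
Check: AVC at q = 14 is $86 ≤ P, so revenue covers variable cost.
Profit = P·q − TC = 422·14 − 1604 = $4304.

Produce at q = 14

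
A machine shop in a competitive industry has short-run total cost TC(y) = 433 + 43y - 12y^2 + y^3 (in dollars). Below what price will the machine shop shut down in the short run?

The shutdown price is the minimum of AVC. VC = 43y - 12y^2 + y^3, so AVC = 43 - 12y + y^2.
At the minimum of AVC, MC = AVC. MC = 43 - 24y + 3y^2; setting MC = AVC gives 2y^2 - 12y = 0, so y = 6. min AVC = 7.
For P < $7 the firm produces nothing.

$7 per unit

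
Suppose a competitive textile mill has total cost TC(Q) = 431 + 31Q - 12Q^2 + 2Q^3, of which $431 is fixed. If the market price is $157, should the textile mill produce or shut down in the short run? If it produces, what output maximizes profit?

From TC, MC = TC'(Q) = 31 - 24Q + 6Q^2 and AVC = VC/Q = 31 - 12Q + 2Q^2.
AVC hits its minimum where MC = AVC, at Q = 3, giving min AVC = 31 - 12·3 + 2·3^2 = $13.
P = $157 exceeds min AVC = $13, so the firm stays open.
P = MC gives -126 - 24Q + 6Q^2 = 0, with roots -3 and 7. Take the larger (rising MC): Q* = 7.
Check: AVC at Q = 7 is $45 ≤ P, so revenue covers variable cost.
Profit = P·Q − TC = 157·7 − 746 = $353.

Produce at Q = 7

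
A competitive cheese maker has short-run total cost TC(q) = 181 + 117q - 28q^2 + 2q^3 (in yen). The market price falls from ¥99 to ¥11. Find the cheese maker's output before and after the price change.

MC = 117 - 56q + 6q^2; the shutdown threshold is min AVC = ¥19 (at q = 7).
At P = ¥99 ≥ min AVC, set P = MC on the rising branch: q = 9.
At P = ¥11 < min AVC = ¥19, price no longer covers variable cost at any output, so the firm shuts down: q = 0.

Output falls from 9 to 0 (the firm shuts down)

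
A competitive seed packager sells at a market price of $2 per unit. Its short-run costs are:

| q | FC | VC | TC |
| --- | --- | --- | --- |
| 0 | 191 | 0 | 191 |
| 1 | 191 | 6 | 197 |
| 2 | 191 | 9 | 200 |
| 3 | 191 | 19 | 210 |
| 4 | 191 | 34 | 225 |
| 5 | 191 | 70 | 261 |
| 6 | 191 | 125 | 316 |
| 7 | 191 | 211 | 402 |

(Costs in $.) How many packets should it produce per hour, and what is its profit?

q = 0 (shut down); profit = -$191

Profit at each row (π = 2q − TC): q=0: -191; q=1: -195; q=2: -196; q=3: -204; q=4: -217; q=5: -251; q=6: -304; q=7: -388.
Profit is highest at q = 0. Equivalently, the lowest AVC in the table is 9/2 ≈ $4.50 at q = 2, and P = $2 falls below it — price never covers variable cost, so the firm shuts down and loses only its fixed cost.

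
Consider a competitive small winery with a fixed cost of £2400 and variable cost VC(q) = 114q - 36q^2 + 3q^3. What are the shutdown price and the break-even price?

AVC = 114 - 36q + 3q^2; minimized at q = 6, giving min AVC = £6. That is the shutdown price.
ATC = 2400/q + 114 - 36q + 3q^2. Setting dATC/dq = −2400/q^2 − 36 + 6q = 0 gives q = 10 (since 6·10^3 − 36·10^2 = 2400).
min ATC = 2400/10 + 114 − 36·10 + 3·10^2 = £294. That is the break-even price.
For £6 ≤ P < £294 the firm produces at a loss; below £6 it shuts down.

Shutdown price = £6; break-even price = £294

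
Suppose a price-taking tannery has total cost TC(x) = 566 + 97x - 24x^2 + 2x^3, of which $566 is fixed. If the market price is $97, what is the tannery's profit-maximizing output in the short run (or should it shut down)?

Produce at x = 8

Strip out fixed cost: VC = 97x - 24x^2 + 2x^3. Then AVC = 97 - 24x + 2x^2 and MC = 97 - 48x + 6x^2.
The AVC parabola has its vertex at x = 24/4 = 6, where AVC = 97 - 24·6 + 2·6^2 = $25.
Because $97 ≥ $25, revenue can cover variable cost; the firm operates.
Set P = MC: 97 = 97 - 48x + 6x^2 → -48x + 6x^2 = 0. The roots are x = 0 and x = 8; the profit-maximizing output is on the rising part of MC, so x* = 8.
Check: AVC at x = 8 is $33 ≤ P, so revenue covers variable cost.
Profit = P·x − TC = 97·8 − 830 = -$54, a loss, but smaller than the $566 fixed cost the firm would lose by shutting down.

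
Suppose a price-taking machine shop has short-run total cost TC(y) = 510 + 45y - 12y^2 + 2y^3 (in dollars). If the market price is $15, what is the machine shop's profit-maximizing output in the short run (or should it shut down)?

Variable cost is VC = 45y - 12y^2 + 2y^3, so AVC = VC/y = 45 - 12y + 2y^2 and MC = dTC/dy = 45 - 24y + 6y^2.
AVC is minimized where dAVC/dy = -12 + 4y = 0, at y = 3; min AVC = 45 - 12·3 + 2·3^2 = $27.
P = $15 lies below min AVC = $27; no output level covers variable cost.
Best response: produce nothing and absorb the $510 fixed cost.

Shut down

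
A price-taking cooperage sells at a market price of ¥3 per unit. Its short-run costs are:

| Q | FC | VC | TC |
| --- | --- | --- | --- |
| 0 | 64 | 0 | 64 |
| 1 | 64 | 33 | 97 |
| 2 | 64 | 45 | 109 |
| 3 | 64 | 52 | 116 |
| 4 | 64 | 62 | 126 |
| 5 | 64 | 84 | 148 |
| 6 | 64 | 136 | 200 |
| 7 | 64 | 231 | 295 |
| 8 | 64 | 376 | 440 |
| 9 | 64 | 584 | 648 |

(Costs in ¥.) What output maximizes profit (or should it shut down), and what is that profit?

Compute π = P·Q − TC at each output: Q=0: -64; Q=1: -94; Q=2: -103; Q=3: -107; Q=4: -114; Q=5: -133; Q=6: -182; Q=7: -274; Q=8: -416; Q=9: -621.
Profit is highest at Q = 0. Equivalently, the lowest AVC in the table is 62/4 ≈ ¥15.50 at Q = 4, and P = ¥3 falls below it — price never covers variable cost, so the firm shuts down and loses only its fixed cost.

Q = 0 (shut down); profit = -¥64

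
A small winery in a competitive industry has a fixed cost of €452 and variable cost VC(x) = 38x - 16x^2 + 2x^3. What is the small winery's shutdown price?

€6 per unit

Short-run supply begins at min AVC. From VC = 38x - 16x^2 + 2x^3, AVC = 38 - 16x + 2x^2.
At the minimum of AVC, MC = AVC. MC = 38 - 32x + 6x^2; setting MC = AVC gives 4x^2 - 16x = 0, so x = 4. min AVC = 6.
The firm shuts down for any P below €6.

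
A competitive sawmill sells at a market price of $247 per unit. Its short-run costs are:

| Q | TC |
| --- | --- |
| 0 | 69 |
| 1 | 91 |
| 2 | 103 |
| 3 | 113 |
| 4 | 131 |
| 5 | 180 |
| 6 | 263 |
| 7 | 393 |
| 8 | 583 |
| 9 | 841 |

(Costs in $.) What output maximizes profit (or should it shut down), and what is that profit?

Compute π = P·Q − TC at each output: Q=0: -69; Q=1: 156; Q=2: 391; Q=3: 628; Q=4: 857; Q=5: 1055; Q=6: 1219; Q=7: 1336; Q=8: 1393; Q=9: 1382.
Profit is maximized at Q = 8. AVC there is 514/8 = $64.25 ≤ P, so producing beats shutting down (which would give -$69).

Q = 8; profit = $1393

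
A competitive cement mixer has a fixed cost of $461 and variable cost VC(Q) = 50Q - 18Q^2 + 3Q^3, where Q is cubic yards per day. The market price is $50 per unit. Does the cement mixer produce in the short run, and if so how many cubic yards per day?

Strip out fixed cost: VC = 50Q - 18Q^2 + 3Q^3. Then AVC = 50 - 18Q + 3Q^2 and MC = 50 - 36Q + 9Q^2.
AVC hits its minimum where MC = AVC, at Q = 3, giving min AVC = 50 - 18·3 + 3·3^2 = $23.
Since P = $50 ≥ min AVC = $23, price covers variable cost and the firm should produce.
P = MC gives -36Q + 9Q^2 = 0, with roots 0 and 4. Take the larger (rising MC): Q* = 4.
Check: AVC at Q = 4 is $26 ≤ P, so revenue covers variable cost.
Profit = P·Q − TC = 50·4 − 565 = -$365, a loss, but smaller than the $461 fixed cost the firm would lose by shutting down.

Produce at Q = 4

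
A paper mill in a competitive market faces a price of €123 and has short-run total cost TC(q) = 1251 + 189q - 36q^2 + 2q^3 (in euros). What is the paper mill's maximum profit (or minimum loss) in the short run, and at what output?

AVC = 189 - 36q + 2q^2 has its minimum €27 at q = 9; price €123 clears that bar, so the firm operates.
MC = 189 - 72q + 6q^2. Setting P = MC and taking the root on the rising branch gives q* = 11.
TR = 123·11 = 1353. TC = 1251 + 385 = 1636. Profit = 1353 − 1636 = -€283.
By producing, the firm covers all variable cost plus €968 of fixed cost; shutting down would lose the full €1251.

Profit = -€283 at q = 11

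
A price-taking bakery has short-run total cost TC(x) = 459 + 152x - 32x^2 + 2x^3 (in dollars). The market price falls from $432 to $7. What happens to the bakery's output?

MC = 152 - 64x + 6x^2; the shutdown threshold is min AVC = $24 (at x = 8).
With P = $432 above the shutdown price, P = MC gives x = 14.
At P = $7 < min AVC = $24, price no longer covers variable cost at any output, so the firm shuts down: x = 0.

Output falls from 14 to 0 (the firm shuts down)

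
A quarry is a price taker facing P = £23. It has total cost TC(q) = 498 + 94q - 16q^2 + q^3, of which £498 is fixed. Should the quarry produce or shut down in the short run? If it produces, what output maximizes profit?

From TC, MC = TC'(q) = 94 - 32q + 3q^2 and AVC = VC/q = 94 - 16q + q^2.
AVC is minimized where dAVC/dq = -16 + 2q = 0, at q = 8; min AVC = 94 - 16·8 + 8^2 = £30.
P = £23 lies below min AVC = £30; no output level covers variable cost.
Shutting down limits the loss to fixed cost, £498.

Shut down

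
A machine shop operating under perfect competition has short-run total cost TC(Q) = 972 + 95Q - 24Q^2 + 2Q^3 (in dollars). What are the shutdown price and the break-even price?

Shutdown price = $23; break-even price = $149

Shutdown price = min AVC. AVC = 95 - 24Q + 2Q^2, with vertex at Q = 6 and minimum $23.
ATC = 972/Q + 95 - 24Q + 2Q^2. Setting dATC/dQ = −972/Q^2 − 24 + 4Q = 0 gives Q = 9 (since 4·9^3 − 24·9^2 = 972).
min ATC = 972/9 + 95 − 24·9 + 2·9^2 = $149. That is the break-even price.
For $23 ≤ P < $149 the firm produces at a loss; below $23 it shuts down.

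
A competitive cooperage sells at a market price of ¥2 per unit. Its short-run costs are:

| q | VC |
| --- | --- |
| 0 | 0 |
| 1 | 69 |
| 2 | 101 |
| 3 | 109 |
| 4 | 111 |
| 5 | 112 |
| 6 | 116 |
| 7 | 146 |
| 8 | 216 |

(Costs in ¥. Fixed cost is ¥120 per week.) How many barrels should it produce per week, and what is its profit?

q = 0 (shut down); profit = -¥120

Profit at each row (π = 2q − TC): q=0: -120; q=1: -187; q=2: -217; q=3: -223; q=4: -223; q=5: -222; q=6: -224; q=7: -252; q=8: -320.
Profit is highest at q = 0. Equivalently, the lowest AVC in the table is 116/6 ≈ ¥19.33 at q = 6, and P = ¥2 falls below it — price never covers variable cost, so the firm shuts down and loses only its fixed cost.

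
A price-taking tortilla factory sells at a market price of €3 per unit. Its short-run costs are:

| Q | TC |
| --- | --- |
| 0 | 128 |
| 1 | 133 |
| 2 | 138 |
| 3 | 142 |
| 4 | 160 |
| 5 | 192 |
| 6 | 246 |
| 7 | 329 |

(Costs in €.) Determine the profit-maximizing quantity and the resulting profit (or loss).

Q = 0 (shut down); profit = -€128

Tabulate TR − TC: Q=0: -128; Q=1: -130; Q=2: -132; Q=3: -133; Q=4: -148; Q=5: -177; Q=6: -228; Q=7: -308.
Profit is highest at Q = 0. Equivalently, the lowest AVC in the table is 14/3 ≈ €4.67 at Q = 3, and P = €3 falls below it — price never covers variable cost, so the firm shuts down and loses only its fixed cost.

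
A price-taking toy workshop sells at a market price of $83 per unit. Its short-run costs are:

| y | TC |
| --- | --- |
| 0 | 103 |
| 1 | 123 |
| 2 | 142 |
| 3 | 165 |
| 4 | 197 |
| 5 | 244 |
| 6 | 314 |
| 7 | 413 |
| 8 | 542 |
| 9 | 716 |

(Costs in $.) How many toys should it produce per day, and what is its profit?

y = 6; profit = $184

Compute π = P·y − TC at each output: y=0: -103; y=1: -40; y=2: 24; y=3: 84; y=4: 135; y=5: 171; y=6: 184; y=7: 168; y=8: 122; y=9: 31.
Profit is maximized at y = 6. AVC there is 211/6 = $35.17 ≤ P, so producing beats shutting down (which would give -$103).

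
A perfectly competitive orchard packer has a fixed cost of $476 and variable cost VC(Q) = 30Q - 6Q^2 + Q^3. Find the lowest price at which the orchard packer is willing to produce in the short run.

$21 per unit

The firm shuts down when price falls below the minimum of average variable cost. AVC = VC/Q = 30 - 6Q + Q^2.
dAVC/dQ = -6 + 2Q = 0 gives Q = 3. min AVC = 30 - 6·3 + 3^2 = 21.
The firm shuts down for any P below $21.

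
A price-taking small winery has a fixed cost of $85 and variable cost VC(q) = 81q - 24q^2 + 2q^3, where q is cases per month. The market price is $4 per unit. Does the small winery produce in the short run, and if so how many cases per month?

Strip out fixed cost: VC = 81q - 24q^2 + 2q^3. Then AVC = 81 - 24q + 2q^2 and MC = 81 - 48q + 6q^2.
AVC is minimized where dAVC/dq = -24 + 4q = 0, at q = 6; min AVC = 81 - 24·6 + 2·6^2 = $9.
With P < min AVC ($4 < $9), every unit sold adds to the loss.
The firm minimizes its loss by shutting down and losing only its fixed cost of $85.

Shut down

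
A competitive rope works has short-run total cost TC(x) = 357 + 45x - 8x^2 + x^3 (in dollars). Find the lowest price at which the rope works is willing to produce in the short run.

$29 per unit

Short-run supply begins at min AVC. From VC = 45x - 8x^2 + x^3, AVC = 45 - 8x + x^2.
At the minimum of AVC, MC = AVC. MC = 45 - 16x + 3x^2; setting MC = AVC gives 2x^2 - 8x = 0, so x = 4. min AVC = 29.
For P < $29 the firm produces nothing.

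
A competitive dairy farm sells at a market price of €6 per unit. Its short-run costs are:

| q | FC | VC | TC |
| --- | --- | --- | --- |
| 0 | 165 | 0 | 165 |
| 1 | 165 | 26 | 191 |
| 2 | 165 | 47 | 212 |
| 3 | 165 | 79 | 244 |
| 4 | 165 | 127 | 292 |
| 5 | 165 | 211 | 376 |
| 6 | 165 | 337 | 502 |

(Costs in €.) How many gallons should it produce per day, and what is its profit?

q = 0 (shut down); profit = -€165

Compute π = P·q − TC at each output: q=0: -165; q=1: -185; q=2: -200; q=3: -226; q=4: -268; q=5: -346; q=6: -466.
Profit is highest at q = 0. Equivalently, the lowest AVC in the table is 47/2 ≈ €23.50 at q = 2, and P = €6 falls below it — price never covers variable cost, so the firm shuts down and loses only its fixed cost.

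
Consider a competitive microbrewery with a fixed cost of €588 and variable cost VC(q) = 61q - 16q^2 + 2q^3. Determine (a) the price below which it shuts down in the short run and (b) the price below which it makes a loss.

Shutdown price = min AVC. AVC = 61 - 16q + 2q^2, with vertex at q = 4 and minimum €29.
ATC = 588/q + 61 - 16q + 2q^2. Setting dATC/dq = −588/q^2 − 16 + 4q = 0 gives q = 7 (since 4·7^3 − 16·7^2 = 588).
min ATC = 588/7 + 61 − 16·7 + 2·7^2 = €131. That is the break-even price.
For €29 ≤ P < €131 the firm produces at a loss; below €29 it shuts down.

Shutdown price = €29; break-even price = €131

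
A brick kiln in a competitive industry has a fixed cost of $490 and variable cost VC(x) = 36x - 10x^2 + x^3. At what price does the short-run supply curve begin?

$11 per unit

The firm shuts down when price falls below the minimum of average variable cost. AVC = VC/x = 36 - 10x + x^2.
At the minimum of AVC, MC = AVC. MC = 36 - 20x + 3x^2; setting MC = AVC gives 2x^2 - 10x = 0, so x = 5. min AVC = 11.
So the shutdown price is $11.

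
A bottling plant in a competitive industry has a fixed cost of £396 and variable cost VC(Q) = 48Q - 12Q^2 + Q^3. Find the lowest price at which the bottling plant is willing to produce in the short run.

The shutdown price is the minimum of AVC. VC = 48Q - 12Q^2 + Q^3, so AVC = 48 - 12Q + Q^2.
dAVC/dQ = -12 + 2Q = 0 gives Q = 6. min AVC = 48 - 12·6 + 6^2 = 12.
So the shutdown price is £12.

£12 per unit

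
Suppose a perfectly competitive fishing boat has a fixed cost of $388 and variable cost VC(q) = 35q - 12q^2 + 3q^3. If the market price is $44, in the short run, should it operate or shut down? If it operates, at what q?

Strip out fixed cost: VC = 35q - 12q^2 + 3q^3. Then AVC = 35 - 12q + 3q^2 and MC = 35 - 24q + 9q^2.
The AVC parabola has its vertex at q = 12/6 = 2, where AVC = 35 - 12·2 + 3·2^2 = $23.
Since P = $44 ≥ min AVC = $23, price covers variable cost and the firm should produce.
Solving P = MC: -9 - 24q + 9q^2 = 0 ⇒ q = -1/3 or 3. On the upward-sloping branch, q* = 3.
Check: AVC at q = 3 is $26 ≤ P, so revenue covers variable cost.
Profit = P·q − TC = 44·3 − 466 = -$334, a loss, but smaller than the $388 fixed cost the firm would lose by shutting down.

Produce at q = 3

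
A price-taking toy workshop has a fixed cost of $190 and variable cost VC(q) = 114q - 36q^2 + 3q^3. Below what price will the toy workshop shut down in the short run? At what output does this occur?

$6 per unit, at q = 6

The firm shuts down when price falls below the minimum of average variable cost. AVC = VC/q = 114 - 36q + 3q^2.
dAVC/dq = -36 + 6q = 0 gives q = 6. min AVC = 114 - 36·6 + 3·6^2 = 6.
So the shutdown price is $6.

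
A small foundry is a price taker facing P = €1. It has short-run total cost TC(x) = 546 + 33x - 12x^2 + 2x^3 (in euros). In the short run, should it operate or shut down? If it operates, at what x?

Shut down

From TC, MC = TC'(x) = 33 - 24x + 6x^2 and AVC = VC/x = 33 - 12x + 2x^2.
The AVC parabola has its vertex at x = 12/4 = 3, where AVC = 33 - 12·3 + 2·3^2 = €15.
P = €1 lies below min AVC = €15; no output level covers variable cost.
The firm minimizes its loss by shutting down and losing only its fixed cost of €546.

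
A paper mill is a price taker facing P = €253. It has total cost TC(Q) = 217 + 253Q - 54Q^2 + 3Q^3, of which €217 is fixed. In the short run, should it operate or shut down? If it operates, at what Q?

Produce at Q = 12

From TC, MC = TC'(Q) = 253 - 108Q + 9Q^2 and AVC = VC/Q = 253 - 54Q + 3Q^2.
AVC is minimized where dAVC/dQ = -54 + 6Q = 0, at Q = 9; min AVC = 253 - 54·9 + 3·9^2 = €10.
Because €253 ≥ €10, revenue can cover variable cost; the firm operates.
Solving P = MC: -108Q + 9Q^2 = 0 ⇒ Q = 0 or 12. On the upward-sloping branch, Q* = 12.
Check: AVC at Q = 12 is €37 ≤ P, so revenue covers variable cost.
Profit = P·Q − TC = 253·12 − 661 = €2375.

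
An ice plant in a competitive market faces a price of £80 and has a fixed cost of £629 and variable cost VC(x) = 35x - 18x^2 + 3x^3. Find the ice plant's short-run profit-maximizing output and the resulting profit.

Profit = -£329 at x = 5

AVC = 35 - 18x + 3x^2 has its minimum £8 at x = 3; price £80 clears that bar, so the firm operates.
With MC = 35 - 36x + 9x^2, P = MC on the upward-sloping part at x* = 5.
TR = 80·5 = 400. TC = 629 + 100 = 729. Profit = 400 − 729 = -£329.
Shutting down would mean losing the fixed cost of £629, so operating at a loss of £329 is better by £300.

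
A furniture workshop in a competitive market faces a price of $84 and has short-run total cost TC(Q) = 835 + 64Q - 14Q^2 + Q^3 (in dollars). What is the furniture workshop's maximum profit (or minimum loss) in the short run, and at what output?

Profit = -$235 at Q = 10

AVC = 64 - 14Q + Q^2; min AVC = $15 at Q = 7. Since P = $84 ≥ min AVC, the firm produces.
With MC = 64 - 28Q + 3Q^2, P = MC on the upward-sloping part at Q* = 10.
TR = 84·10 = 840. TC = 835 + 240 = 1075. Profit = 840 − 1075 = -$235.
Shutting down would mean losing the fixed cost of $835, so operating at a loss of $235 is better by $600.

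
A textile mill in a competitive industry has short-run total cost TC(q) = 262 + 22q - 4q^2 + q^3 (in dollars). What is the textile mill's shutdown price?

$18 per unit

Short-run supply begins at min AVC. From VC = 22q - 4q^2 + q^3, AVC = 22 - 4q + q^2.
dAVC/dq = -4 + 2q = 0 gives q = 2. min AVC = 22 - 4·2 + 2^2 = 18.
So the shutdown price is $18.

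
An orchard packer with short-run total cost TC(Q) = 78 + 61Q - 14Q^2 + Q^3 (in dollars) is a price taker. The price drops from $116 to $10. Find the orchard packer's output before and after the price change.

Output falls from 11 to 0 (the firm shuts down)

AVC = 61 - 14Q + Q^2, minimized at Q = 7 where min AVC = $12. MC = 61 - 28Q + 3Q^2.
At P = $116 ≥ min AVC, set P = MC on the rising branch: Q = 11.
At P = $10 < min AVC = $12, price no longer covers variable cost at any output, so the firm shuts down: Q = 0.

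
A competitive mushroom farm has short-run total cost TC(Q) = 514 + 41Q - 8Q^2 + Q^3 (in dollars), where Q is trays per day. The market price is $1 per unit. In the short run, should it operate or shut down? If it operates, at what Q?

Strip out fixed cost: VC = 41Q - 8Q^2 + Q^3. Then AVC = 41 - 8Q + Q^2 and MC = 41 - 16Q + 3Q^2.
AVC hits its minimum where MC = AVC, at Q = 4, giving min AVC = 41 - 8·4 + 4^2 = $25.
Since P = $1 < min AVC = $25, price fails to cover variable cost at any output.
The firm minimizes its loss by shutting down and losing only its fixed cost of $514.

Shut down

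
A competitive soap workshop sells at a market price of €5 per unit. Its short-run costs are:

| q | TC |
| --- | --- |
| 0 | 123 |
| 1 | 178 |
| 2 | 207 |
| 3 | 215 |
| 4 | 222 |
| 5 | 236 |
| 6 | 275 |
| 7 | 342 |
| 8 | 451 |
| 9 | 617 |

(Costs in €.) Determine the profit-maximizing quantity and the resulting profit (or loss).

Profit at each row (π = 5q − TC): q=0: -123; q=1: -173; q=2: -197; q=3: -200; q=4: -202; q=5: -211; q=6: -245; q=7: -307; q=8: -411; q=9: -572.
Profit is highest at q = 0. Equivalently, the lowest AVC in the table is 113/5 ≈ €22.60 at q = 5, and P = €5 falls below it — price never covers variable cost, so the firm shuts down and loses only its fixed cost.

q = 0 (shut down); profit = -€123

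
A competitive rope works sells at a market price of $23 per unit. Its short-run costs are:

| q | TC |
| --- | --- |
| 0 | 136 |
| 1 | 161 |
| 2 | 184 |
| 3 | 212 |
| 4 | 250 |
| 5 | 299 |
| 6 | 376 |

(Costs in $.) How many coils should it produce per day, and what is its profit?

q = 0 (shut down); profit = -$136

Compute π = P·q − TC at each output: q=0: -136; q=1: -138; q=2: -138; q=3: -143; q=4: -158; q=5: -184; q=6: -238.
Profit is highest at q = 0. Equivalently, the lowest AVC in the table is 48/2 ≈ $24 at q = 2, and P = $23 falls below it — price never covers variable cost, so the firm shuts down and loses only its fixed cost.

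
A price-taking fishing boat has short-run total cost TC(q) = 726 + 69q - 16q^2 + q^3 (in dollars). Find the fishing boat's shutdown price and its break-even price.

Shutdown price = min AVC. AVC = 69 - 16q + q^2, with vertex at q = 8 and minimum $5.
ATC = 726/q + 69 - 16q + q^2. Setting dATC/dq = −726/q^2 − 16 + 2q = 0 gives q = 11 (since 2·11^3 − 16·11^2 = 726).
min ATC = 726/11 + 69 − 16·11 + 11^2 = $80. That is the break-even price.
For $5 ≤ P < $80 the firm produces at a loss; below $5 it shuts down.

Shutdown price = $5; break-even price = $80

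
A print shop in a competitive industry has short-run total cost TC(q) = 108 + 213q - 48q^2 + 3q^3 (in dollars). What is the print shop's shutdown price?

$21 per unit

The firm shuts down when price falls below the minimum of average variable cost. AVC = VC/q = 213 - 48q + 3q^2.
At the minimum of AVC, MC = AVC. MC = 213 - 96q + 9q^2; setting MC = AVC gives 6q^2 - 48q = 0, so q = 8. min AVC = 21.
For P < $21 the firm produces nothing.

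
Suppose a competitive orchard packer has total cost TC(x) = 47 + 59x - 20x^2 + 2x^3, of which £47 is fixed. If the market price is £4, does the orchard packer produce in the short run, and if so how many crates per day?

Shut down

Strip out fixed cost: VC = 59x - 20x^2 + 2x^3. Then AVC = 59 - 20x + 2x^2 and MC = 59 - 40x + 6x^2.
AVC is minimized where dAVC/dx = -20 + 4x = 0, at x = 5; min AVC = 59 - 20·5 + 2·5^2 = £9.
P = £4 lies below min AVC = £9; no output level covers variable cost.
The firm minimizes its loss by shutting down and losing only its fixed cost of £47.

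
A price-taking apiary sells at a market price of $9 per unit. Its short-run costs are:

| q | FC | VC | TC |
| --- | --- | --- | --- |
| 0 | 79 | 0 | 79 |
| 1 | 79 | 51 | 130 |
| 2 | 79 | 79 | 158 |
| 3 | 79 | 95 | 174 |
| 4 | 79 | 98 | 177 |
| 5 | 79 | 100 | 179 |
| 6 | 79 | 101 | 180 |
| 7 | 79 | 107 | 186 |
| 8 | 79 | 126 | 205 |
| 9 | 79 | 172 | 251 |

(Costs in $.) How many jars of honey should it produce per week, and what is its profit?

q = 0 (shut down); profit = -$79

Tabulate TR − TC: q=0: -79; q=1: -121; q=2: -140; q=3: -147; q=4: -141; q=5: -134; q=6: -126; q=7: -123; q=8: -133; q=9: -170.
Profit is highest at q = 0. Equivalently, the lowest AVC in the table is 107/7 ≈ $15.29 at q = 7, and P = $9 falls below it — price never covers variable cost, so the firm shuts down and loses only its fixed cost.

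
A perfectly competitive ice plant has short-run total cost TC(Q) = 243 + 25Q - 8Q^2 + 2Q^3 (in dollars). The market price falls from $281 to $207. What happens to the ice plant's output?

AVC = 25 - 8Q + 2Q^2, minimized at Q = 2 where min AVC = $17. MC = 25 - 16Q + 6Q^2.
With P = $281 above the shutdown price, P = MC gives Q = 8.
At P = $207 ≥ min AVC, set P = MC: Q = 7. The firm stays open but cuts output.

Output falls from 8 to 7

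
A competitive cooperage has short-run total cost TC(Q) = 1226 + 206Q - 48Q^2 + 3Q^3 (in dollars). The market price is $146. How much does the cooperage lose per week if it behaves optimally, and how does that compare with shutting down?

Profit = -$26 at Q = 10

AVC = 206 - 48Q + 3Q^2; min AVC = $14 at Q = 8. Since P = $146 ≥ min AVC, the firm produces.
MC = 206 - 96Q + 9Q^2. Setting P = MC and taking the root on the rising branch gives Q* = 10.
TR = 146·10 = 1460. TC = 1226 + 260 = 1486. Profit = 1460 − 1486 = -$26.
Shutting down would mean losing the fixed cost of $1226, so operating at a loss of $26 is better by $1200.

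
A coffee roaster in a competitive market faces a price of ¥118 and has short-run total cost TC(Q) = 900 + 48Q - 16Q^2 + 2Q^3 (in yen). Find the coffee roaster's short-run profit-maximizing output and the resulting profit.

Profit = -¥312 at Q = 7

AVC = 48 - 16Q + 2Q^2 has its minimum ¥16 at Q = 4; price ¥118 clears that bar, so the firm operates.
MC = 48 - 32Q + 6Q^2. Setting P = MC and taking the root on the rising branch gives Q* = 7.
TR = 118·7 = 826. TC = 900 + 238 = 1138. Profit = 826 − 1138 = -¥312.
That loss of ¥312 beats the ¥900 the firm would lose by shutting down; producing recovers ¥588 of fixed cost.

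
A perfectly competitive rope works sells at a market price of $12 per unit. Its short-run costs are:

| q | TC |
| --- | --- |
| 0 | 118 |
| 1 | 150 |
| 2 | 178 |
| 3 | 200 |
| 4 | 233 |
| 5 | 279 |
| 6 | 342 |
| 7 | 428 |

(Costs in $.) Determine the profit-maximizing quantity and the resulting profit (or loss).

Tabulate TR − TC: q=0: -118; q=1: -138; q=2: -154; q=3: -164; q=4: -185; q=5: -219; q=6: -270; q=7: -344.
Profit is highest at q = 0. Equivalently, the lowest AVC in the table is 82/3 ≈ $27.33 at q = 3, and P = $12 falls below it — price never covers variable cost, so the firm shuts down and loses only its fixed cost.

q = 0 (shut down); profit = -$118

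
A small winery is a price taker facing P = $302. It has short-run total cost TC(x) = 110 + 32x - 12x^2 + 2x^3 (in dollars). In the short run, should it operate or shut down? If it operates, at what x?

From TC, MC = TC'(x) = 32 - 24x + 6x^2 and AVC = VC/x = 32 - 12x + 2x^2.
The AVC parabola has its vertex at x = 12/4 = 3, where AVC = 32 - 12·3 + 2·3^2 = $14.
P = $302 exceeds min AVC = $14, so the firm stays open.
Set P = MC: 302 = 32 - 24x + 6x^2 → -270 - 24x + 6x^2 = 0. The roots are x = -5 and x = 9; the profit-maximizing output is on the rising part of MC, so x* = 9.
Check: AVC at x = 9 is $86 ≤ P, so revenue covers variable cost.
Profit = P·x − TC = 302·9 − 884 = $1834.

Produce at x = 9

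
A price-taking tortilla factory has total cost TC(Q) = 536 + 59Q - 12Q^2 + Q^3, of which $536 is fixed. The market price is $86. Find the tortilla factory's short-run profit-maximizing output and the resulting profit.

AVC = 59 - 12Q + Q^2 has its minimum $23 at Q = 6; price $86 clears that bar, so the firm operates.
With MC = 59 - 24Q + 3Q^2, P = MC on the upward-sloping part at Q* = 9.
TR = 86·9 = 774. TC = 536 + 288 = 824. Profit = 774 − 824 = -$50.
Shutting down would mean losing the fixed cost of $536, so operating at a loss of $50 is better by $486.

Profit = -$50 at Q = 9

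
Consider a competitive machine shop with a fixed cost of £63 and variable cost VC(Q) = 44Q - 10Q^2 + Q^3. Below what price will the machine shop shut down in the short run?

The firm shuts down when price falls below the minimum of average variable cost. AVC = VC/Q = 44 - 10Q + Q^2.
At the minimum of AVC, MC = AVC. MC = 44 - 20Q + 3Q^2; setting MC = AVC gives 2Q^2 - 10Q = 0, so Q = 5. min AVC = 19.
For P < £19 the firm produces nothing.

£19 per unit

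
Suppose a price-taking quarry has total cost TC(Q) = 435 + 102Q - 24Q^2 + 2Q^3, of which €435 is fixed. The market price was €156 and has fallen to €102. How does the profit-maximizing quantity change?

MC = 102 - 48Q + 6Q^2; the shutdown threshold is min AVC = €30 (at Q = 6).
With P = €156 above the shutdown price, P = MC gives Q = 9.
At P = €102 ≥ min AVC, set P = MC: Q = 8. The firm stays open but cuts output.

Output falls from 9 to 8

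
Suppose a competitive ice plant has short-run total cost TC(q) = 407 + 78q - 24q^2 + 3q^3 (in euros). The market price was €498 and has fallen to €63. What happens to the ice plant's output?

MC = 78 - 48q + 9q^2; the shutdown threshold is min AVC = €30 (at q = 4).
With P = €498 above the shutdown price, P = MC gives q = 10.
At P = €63 ≥ min AVC, set P = MC: q = 5. The firm stays open but cuts output.

Output falls from 10 to 5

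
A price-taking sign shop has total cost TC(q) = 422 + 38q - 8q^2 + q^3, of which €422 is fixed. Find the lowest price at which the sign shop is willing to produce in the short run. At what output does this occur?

€22 per unit, at q = 4

Short-run supply begins at min AVC. From VC = 38q - 8q^2 + q^3, AVC = 38 - 8q + q^2.
At the minimum of AVC, MC = AVC. MC = 38 - 16q + 3q^2; setting MC = AVC gives 2q^2 - 8q = 0, so q = 4. min AVC = 22.
So the shutdown price is €22.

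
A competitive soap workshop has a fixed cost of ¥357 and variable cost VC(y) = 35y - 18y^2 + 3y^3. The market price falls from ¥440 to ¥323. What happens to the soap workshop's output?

AVC = 35 - 18y + 3y^2, minimized at y = 3 where min AVC = ¥8. MC = 35 - 36y + 9y^2.
At P = ¥440 ≥ min AVC, set P = MC on the rising branch: y = 9.
At P = ¥323 ≥ min AVC, set P = MC: y = 8. The firm stays open but cuts output.

Output falls from 9 to 8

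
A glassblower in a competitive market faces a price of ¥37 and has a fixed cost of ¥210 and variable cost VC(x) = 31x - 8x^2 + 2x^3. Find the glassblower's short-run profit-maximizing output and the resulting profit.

Profit = -¥174 at x = 3

AVC = 31 - 8x + 2x^2 has its minimum ¥23 at x = 2; price ¥37 clears that bar, so the firm operates.
MC = 31 - 16x + 6x^2. Setting P = MC and taking the root on the rising branch gives x* = 3.
TR = 37·3 = 111. TC = 210 + 75 = 285. Profit = 111 − 285 = -¥174.
By producing, the firm covers all variable cost plus ¥36 of fixed cost; shutting down would lose the full ¥210.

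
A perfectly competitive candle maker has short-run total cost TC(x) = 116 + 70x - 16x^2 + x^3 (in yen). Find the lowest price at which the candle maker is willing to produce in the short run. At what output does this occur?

The firm shuts down when price falls below the minimum of average variable cost. AVC = VC/x = 70 - 16x + x^2.
At the minimum of AVC, MC = AVC. MC = 70 - 32x + 3x^2; setting MC = AVC gives 2x^2 - 16x = 0, so x = 8. min AVC = 6.
The firm shuts down for any P below ¥6.

¥6 per unit, at x = 8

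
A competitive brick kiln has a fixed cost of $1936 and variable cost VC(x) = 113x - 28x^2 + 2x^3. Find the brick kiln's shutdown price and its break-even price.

AVC = 113 - 28x + 2x^2; minimized at x = 7, giving min AVC = $15. That is the shutdown price.
ATC = 1936/x + 113 - 28x + 2x^2. Setting dATC/dx = −1936/x^2 − 28 + 4x = 0 gives x = 11 (since 4·11^3 − 28·11^2 = 1936).
min ATC = 1936/11 + 113 − 28·11 + 2·11^2 = $223. That is the break-even price.
For $15 ≤ P < $223 the firm produces at a loss; below $15 it shuts down.

Shutdown price = $15; break-even price = $223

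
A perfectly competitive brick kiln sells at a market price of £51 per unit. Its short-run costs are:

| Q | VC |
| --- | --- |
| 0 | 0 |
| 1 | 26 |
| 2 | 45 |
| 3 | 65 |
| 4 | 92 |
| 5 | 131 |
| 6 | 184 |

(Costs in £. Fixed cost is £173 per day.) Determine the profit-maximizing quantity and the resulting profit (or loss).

Profit at each row (π = 51Q − TC): Q=0: -173; Q=1: -148; Q=2: -116; Q=3: -85; Q=4: -61; Q=5: -49; Q=6: -51.
Profit is maximized at Q = 5. AVC there is 131/5 = £26.20 ≤ P, so producing beats shutting down (which would give -£173).

Q = 5; profit = -£49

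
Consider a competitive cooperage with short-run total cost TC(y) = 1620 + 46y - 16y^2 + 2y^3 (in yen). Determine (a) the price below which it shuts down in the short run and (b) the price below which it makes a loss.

Shutdown price = ¥14; break-even price = ¥244

Shutdown price = min AVC. AVC = 46 - 16y + 2y^2, with vertex at y = 4 and minimum ¥14.
ATC = 1620/y + 46 - 16y + 2y^2. Setting dATC/dy = −1620/y^2 − 16 + 4y = 0 gives y = 9 (since 4·9^3 − 16·9^2 = 1620).
min ATC = 1620/9 + 46 − 16·9 + 2·9^2 = ¥244. That is the break-even price.
Between these two prices the firm operates at a loss; above ¥244 it earns a profit.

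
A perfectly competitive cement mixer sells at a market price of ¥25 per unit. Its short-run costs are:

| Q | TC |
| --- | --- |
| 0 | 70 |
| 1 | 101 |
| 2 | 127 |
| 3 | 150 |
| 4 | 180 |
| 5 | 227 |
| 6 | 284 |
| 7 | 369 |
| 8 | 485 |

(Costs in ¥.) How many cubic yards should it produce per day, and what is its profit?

Profit at each row (π = 25Q − TC): Q=0: -70; Q=1: -76; Q=2: -77; Q=3: -75; Q=4: -80; Q=5: -102; Q=6: -134; Q=7: -194; Q=8: -285.
Profit is highest at Q = 0. Equivalently, the lowest AVC in the table is 80/3 ≈ ¥26.67 at Q = 3, and P = ¥25 falls below it — price never covers variable cost, so the firm shuts down and loses only its fixed cost.

Q = 0 (shut down); profit = -¥70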